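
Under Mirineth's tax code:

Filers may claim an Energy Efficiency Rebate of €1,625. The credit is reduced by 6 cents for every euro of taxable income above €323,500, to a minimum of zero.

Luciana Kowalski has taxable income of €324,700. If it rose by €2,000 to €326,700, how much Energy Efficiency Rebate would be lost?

€120

At €324,700 — 6% of the €1,200 excess over €323,500 is €72; credit = €1,625 − €72 = €1,553.
At €326,700 — 6% of the €3,200 excess over €323,500 is €192; credit = €1,625 − €192 = €1,433.
Lost: €1,553 − €1,433 = €120.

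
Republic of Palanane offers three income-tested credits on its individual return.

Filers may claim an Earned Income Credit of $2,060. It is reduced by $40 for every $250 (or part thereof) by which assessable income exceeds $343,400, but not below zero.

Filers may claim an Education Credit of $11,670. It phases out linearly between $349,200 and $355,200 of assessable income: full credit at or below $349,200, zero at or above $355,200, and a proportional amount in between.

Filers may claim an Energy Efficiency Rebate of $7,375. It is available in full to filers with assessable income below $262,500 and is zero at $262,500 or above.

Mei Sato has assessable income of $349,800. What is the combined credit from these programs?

$11,523

Earned Income Credit: income exceeds $343,400 by $6,400, which is 26 full-or-partial $250 increments; reduction = 26 × $40 = $1,040, leaving $1,020.
Education Credit: $349,800 is $600 into a $6,000 phase-out range, leaving 5,400/6,000 of the credit: $11,670 × 5,400/6,000 = $10,503.
Energy Efficiency Rebate: $349,800 meets or exceeds the $262,500 cutoff, so the credit is $0.
Total: $1,020 + $10,503 + $0 = $11,523.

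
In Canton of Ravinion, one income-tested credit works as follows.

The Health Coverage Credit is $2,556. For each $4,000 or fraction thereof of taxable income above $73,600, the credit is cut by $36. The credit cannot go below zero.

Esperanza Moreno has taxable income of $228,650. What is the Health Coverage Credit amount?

Health Coverage Credit: income exceeds $73,600 by $155,050, which is 39 full-or-partial $4,000 increments; reduction = 39 × $36 = $1,404, leaving $1,152.

$1,152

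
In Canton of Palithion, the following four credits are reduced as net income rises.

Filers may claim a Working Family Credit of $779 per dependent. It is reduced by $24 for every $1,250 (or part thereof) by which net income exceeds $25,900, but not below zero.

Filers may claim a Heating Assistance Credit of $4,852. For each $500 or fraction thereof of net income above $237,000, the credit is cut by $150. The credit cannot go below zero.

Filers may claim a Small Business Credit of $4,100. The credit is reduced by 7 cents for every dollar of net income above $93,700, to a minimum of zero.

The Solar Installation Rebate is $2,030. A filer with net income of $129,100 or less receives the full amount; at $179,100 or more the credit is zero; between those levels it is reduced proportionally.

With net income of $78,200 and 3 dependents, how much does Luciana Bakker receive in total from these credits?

Working Family Credit: base = 3 × $779 = $2,337. income exceeds $25,900 by $52,300, which is 42 full-or-partial $1,250 increments; reduction = 42 × $24 = $1,008, leaving $1,329.
Heating Assistance Credit: $78,200 is at or below the $237,000 threshold, so the full $4,852 applies.
Small Business Credit: $78,200 is at or below the $93,700 threshold, so the full $4,100 applies.
Solar Installation Rebate: $78,200 is at or below the $129,100 threshold, so the full $2,030 applies.
Total: $1,329 + $4,852 + $4,100 + $2,030 = $12,311.

$12,311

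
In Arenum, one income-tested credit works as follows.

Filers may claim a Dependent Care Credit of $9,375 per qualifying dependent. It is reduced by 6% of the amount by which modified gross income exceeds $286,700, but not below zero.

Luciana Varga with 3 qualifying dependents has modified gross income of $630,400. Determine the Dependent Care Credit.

$7,503

Dependent Care Credit: base = 3 × $9,375 = $28,125. 6% of the $343,700 excess over $286,700 is $20,622; credit = $28,125 − $20,622 = $7,503.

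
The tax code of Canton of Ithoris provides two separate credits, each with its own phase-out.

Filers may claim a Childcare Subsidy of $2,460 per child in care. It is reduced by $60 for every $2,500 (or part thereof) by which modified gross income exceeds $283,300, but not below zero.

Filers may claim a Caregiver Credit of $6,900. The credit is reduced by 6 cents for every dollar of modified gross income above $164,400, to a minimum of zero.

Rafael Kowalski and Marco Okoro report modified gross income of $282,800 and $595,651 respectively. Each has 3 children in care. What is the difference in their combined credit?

Rafael ($282,800): Childcare Subsidy: base = 3 × $2,460 = $7,380. $282,800 is at or below the $283,300 threshold, so the full $7,380 applies. Caregiver Credit: 6% of the $118,400 excess over $164,400 is $7,104 ≥ base, so the credit is $0. total $7,380 + $0 = $7,380
Marco ($595,651): Childcare Subsidy: base = 3 × $2,460 = $7,380. income exceeds $283,300 by $312,351 → 125 increments × $60 = $7,500 ≥ base, so the credit is $0. Caregiver Credit: 6% of the $431,251 excess over $164,400 is $25,875.06 ≥ base, so the credit is $0. total $0 + $0 = $0
Difference: |$7,380 − $0| = $7,380.

$7,380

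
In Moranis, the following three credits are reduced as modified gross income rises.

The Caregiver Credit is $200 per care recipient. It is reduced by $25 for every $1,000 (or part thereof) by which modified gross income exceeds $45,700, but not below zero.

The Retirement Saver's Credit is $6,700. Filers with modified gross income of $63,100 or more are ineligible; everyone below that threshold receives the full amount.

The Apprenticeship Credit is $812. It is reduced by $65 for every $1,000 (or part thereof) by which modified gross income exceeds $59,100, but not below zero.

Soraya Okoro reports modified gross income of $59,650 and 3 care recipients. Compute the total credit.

$7,697

Caregiver Credit: base = 3 × $200 = $600. income exceeds $45,700 by $13,950, which is 14 full-or-partial $1,000 increments; reduction = 14 × $25 = $350, leaving $250.
Retirement Saver's Credit: $59,650 is below the $63,100 cutoff, so the full $6,700 applies.
Apprenticeship Credit: income exceeds $59,100 by $550, which is 1 full-or-partial $1,000 increment; reduction = 1 × $65 = $65, leaving $747.
Total: $250 + $6,700 + $747 = $7,697.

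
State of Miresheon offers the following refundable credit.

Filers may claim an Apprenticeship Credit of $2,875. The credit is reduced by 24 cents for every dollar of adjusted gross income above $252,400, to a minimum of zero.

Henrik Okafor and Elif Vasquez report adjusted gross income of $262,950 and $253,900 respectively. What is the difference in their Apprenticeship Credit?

$2,172

Henrik ($262,950): Apprenticeship Credit: 24% of the $10,550 excess over $252,400 is $2,532; credit = $2,875 − $2,532 = $343.
Elif ($253,900): Apprenticeship Credit: 24% of the $1,500 excess over $252,400 is $360; credit = $2,875 − $360 = $2,515.
Difference: |$343 − $2,515| = $2,172.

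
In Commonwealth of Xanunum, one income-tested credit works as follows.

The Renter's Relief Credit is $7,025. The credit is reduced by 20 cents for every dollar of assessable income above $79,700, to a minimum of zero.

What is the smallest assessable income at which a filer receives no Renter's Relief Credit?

The credit falls by 20% of each dollar above $79,700, so it reaches zero when the excess is $7,025 / 20% = $35,125: income = $79,700 + $35,125 = $114,825.

$114,825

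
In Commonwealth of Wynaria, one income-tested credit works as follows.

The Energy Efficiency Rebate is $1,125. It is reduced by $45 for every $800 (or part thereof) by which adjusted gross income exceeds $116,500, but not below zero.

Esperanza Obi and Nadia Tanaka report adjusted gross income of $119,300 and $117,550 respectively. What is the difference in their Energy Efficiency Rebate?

Esperanza ($119,300): Energy Efficiency Rebate: income exceeds $116,500 by $2,800, which is 4 full-or-partial $800 increments; reduction = 4 × $45 = $180, leaving $945.
Nadia ($117,550): Energy Efficiency Rebate: income exceeds $116,500 by $1,050, which is 2 full-or-partial $800 increments; reduction = 2 × $45 = $90, leaving $1,035.
Difference: |$945 − $1,035| = $90.

$90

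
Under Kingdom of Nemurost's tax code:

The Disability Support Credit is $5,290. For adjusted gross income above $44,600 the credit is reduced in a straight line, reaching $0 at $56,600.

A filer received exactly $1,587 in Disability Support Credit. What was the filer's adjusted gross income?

$53,000

$1,587 is 1,587/5,290 of the full $5,290, so 3,703/5,290 of the $12,000 range has been used: income = $44,600 + $12,000 × 3,703/5,290 = $53,000.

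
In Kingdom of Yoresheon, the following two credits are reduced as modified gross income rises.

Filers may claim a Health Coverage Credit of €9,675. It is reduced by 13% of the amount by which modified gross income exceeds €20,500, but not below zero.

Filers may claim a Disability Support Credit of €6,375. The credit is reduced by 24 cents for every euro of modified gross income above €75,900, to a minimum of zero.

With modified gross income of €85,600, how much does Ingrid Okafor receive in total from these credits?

€5,259

Health Coverage Credit: 13% of the €65,100 excess over €20,500 is €8,463; credit = €9,675 − €8,463 = €1,212.
Disability Support Credit: 24% of the €9,700 excess over €75,900 is €2,328; credit = €6,375 − €2,328 = €4,047.
Total: €1,212 + €4,047 = €5,259.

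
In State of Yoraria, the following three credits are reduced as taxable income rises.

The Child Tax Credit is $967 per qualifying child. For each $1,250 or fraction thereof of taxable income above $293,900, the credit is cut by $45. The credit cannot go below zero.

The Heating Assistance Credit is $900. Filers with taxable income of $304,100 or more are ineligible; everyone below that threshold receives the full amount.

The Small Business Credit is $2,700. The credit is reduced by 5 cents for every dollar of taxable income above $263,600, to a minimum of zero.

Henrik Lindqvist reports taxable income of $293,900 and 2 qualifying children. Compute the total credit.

$4,019

Child Tax Credit: base = 2 × $967 = $1,934. $293,900 is at or below the $293,900 threshold, so the full $1,934 applies.
Heating Assistance Credit: $293,900 is below the $304,100 cutoff, so the full $900 applies.
Small Business Credit: 5% of the $30,300 excess over $263,600 is $1,515; credit = $2,700 − $1,515 = $1,185.
Total: $1,934 + $900 + $1,185 = $4,019.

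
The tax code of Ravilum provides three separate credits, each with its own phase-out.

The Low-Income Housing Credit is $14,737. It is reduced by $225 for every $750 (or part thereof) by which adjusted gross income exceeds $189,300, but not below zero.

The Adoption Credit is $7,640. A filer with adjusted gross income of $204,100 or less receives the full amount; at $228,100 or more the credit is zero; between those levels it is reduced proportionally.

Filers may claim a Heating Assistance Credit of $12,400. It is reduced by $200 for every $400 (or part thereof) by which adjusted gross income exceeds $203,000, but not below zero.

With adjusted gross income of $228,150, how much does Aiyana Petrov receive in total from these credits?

$3,037

Low-Income Housing Credit: income exceeds $189,300 by $38,850, which is 52 full-or-partial $750 increments; reduction = 52 × $225 = $11,700, leaving $3,037.
Adoption Credit: $228,150 is at or above $228,100, so the credit is $0.
Heating Assistance Credit: income exceeds $203,000 by $25,150 → 63 increments × $200 = $12,600 ≥ base, so the credit is $0.
Total: $3,037 + $0 + $0 = $3,037.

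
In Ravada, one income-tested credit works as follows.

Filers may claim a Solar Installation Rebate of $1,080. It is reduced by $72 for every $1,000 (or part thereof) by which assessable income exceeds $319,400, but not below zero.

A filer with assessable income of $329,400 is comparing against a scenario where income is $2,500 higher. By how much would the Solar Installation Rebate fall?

$216

At $329,400 — income exceeds $319,400 by $10,000, which is 10 full-or-partial $1,000 increments; reduction = 10 × $72 = $720, leaving $360.
At $331,900 — income exceeds $319,400 by $12,500, which is 13 full-or-partial $1,000 increments; reduction = 13 × $72 = $936, leaving $144.
Lost: $360 − $144 = $216.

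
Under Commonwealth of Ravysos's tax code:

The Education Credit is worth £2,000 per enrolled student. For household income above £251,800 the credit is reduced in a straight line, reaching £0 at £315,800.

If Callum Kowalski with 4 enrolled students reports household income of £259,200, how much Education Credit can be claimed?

£7,075

Education Credit: base = 4 × £2,000 = £8,000. £259,200 is £7,400 into a £64,000 phase-out range, leaving 56,600/64,000 of the credit: £8,000 × 56,600/64,000 = £7,075.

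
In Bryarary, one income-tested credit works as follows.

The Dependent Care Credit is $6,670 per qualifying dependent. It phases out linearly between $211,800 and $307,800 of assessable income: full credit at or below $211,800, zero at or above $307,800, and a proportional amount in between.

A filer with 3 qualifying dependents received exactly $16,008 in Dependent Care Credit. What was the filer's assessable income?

$231,000

Full credit = 3 × $6,670 = $20,010.
$16,008 is 16,008/20,010 of the full $20,010, so 4,002/20,010 of the $96,000 range has been used: income = $211,800 + $96,000 × 4,002/20,010 = $231,000.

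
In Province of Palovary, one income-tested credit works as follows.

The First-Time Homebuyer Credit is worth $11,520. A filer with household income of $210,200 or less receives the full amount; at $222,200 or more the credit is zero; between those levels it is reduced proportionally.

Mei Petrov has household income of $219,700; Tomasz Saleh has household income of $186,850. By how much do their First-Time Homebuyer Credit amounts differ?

$9,120

Mei ($219,700): First-Time Homebuyer Credit: $219,700 is $9,500 into a $12,000 phase-out range, leaving 2,500/12,000 of the credit: $11,520 × 2,500/12,000 = $2,400.
Tomasz ($186,850): First-Time Homebuyer Credit: $186,850 is at or below the $210,200 threshold, so the full $11,520 applies.
Difference: |$2,400 − $11,520| = $9,120.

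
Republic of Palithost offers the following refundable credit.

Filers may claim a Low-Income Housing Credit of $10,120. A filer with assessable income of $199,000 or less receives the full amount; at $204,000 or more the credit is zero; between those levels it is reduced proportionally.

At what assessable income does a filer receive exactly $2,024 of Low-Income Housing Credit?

$2,024 is 2,024/10,120 of the full $10,120, so 8,096/10,120 of the $5,000 range has been used: income = $199,000 + $5,000 × 8,096/10,120 = $203,000.

$203,000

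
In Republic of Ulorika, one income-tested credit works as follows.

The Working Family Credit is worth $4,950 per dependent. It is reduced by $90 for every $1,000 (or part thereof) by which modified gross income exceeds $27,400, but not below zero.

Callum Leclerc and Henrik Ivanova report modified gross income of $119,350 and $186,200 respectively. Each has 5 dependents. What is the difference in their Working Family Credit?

Callum ($119,350): Working Family Credit: base = 5 × $4,950 = $24,750. income exceeds $27,400 by $91,950, which is 92 full-or-partial $1,000 increments; reduction = 92 × $90 = $8,280, leaving $16,470.
Henrik ($186,200): Working Family Credit: base = 5 × $4,950 = $24,750. income exceeds $27,400 by $158,800, which is 159 full-or-partial $1,000 increments; reduction = 159 × $90 = $14,310, leaving $10,440.
Difference: |$16,470 − $10,440| = $6,030.

$6,030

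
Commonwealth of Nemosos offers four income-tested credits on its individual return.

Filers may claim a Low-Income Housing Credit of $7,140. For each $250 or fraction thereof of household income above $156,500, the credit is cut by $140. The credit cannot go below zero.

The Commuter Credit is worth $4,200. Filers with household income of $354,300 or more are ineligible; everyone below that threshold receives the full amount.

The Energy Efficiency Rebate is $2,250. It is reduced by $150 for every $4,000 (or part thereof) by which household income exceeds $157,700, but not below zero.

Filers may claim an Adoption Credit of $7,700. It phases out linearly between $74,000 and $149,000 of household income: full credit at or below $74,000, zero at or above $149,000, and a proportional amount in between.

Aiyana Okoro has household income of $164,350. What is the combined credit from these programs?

Low-Income Housing Credit: income exceeds $156,500 by $7,850, which is 32 full-or-partial $250 increments; reduction = 32 × $140 = $4,480, leaving $2,660.
Commuter Credit: $164,350 is below the $354,300 cutoff, so the full $4,200 applies.
Energy Efficiency Rebate: income exceeds $157,700 by $6,650, which is 2 full-or-partial $4,000 increments; reduction = 2 × $150 = $300, leaving $1,950.
Adoption Credit: $164,350 is at or above $149,000, so the credit is $0.
Total: $2,660 + $4,200 + $1,950 + $0 = $8,810.

$8,810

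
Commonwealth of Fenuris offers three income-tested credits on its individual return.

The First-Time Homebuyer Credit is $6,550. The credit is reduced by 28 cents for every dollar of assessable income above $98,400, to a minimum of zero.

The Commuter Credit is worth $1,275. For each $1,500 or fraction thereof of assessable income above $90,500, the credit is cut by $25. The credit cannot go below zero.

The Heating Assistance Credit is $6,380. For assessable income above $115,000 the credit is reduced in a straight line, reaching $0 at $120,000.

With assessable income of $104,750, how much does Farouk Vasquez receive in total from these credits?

First-Time Homebuyer Credit: 28% of the $6,350 excess over $98,400 is $1,778; credit = $6,550 − $1,778 = $4,772.
Commuter Credit: income exceeds $90,500 by $14,250, which is 10 full-or-partial $1,500 increments; reduction = 10 × $25 = $250, leaving $1,025.
Heating Assistance Credit: $104,750 is at or below the $115,000 threshold, so the full $6,380 applies.
Total: $4,772 + $1,025 + $6,380 = $12,177.

$12,177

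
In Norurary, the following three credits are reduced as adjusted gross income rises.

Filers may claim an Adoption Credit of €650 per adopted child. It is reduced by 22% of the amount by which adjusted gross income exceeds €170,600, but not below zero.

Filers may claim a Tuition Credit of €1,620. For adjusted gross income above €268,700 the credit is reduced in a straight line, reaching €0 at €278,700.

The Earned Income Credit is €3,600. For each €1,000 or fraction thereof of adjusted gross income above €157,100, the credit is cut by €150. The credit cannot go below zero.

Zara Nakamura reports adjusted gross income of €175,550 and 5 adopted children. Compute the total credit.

€4,531

Adoption Credit: base = 5 × €650 = €3,250. 22% of the €4,950 excess over €170,600 is €1,089; credit = €3,250 − €1,089 = €2,161.
Tuition Credit: €175,550 is at or below the €268,700 threshold, so the full €1,620 applies.
Earned Income Credit: income exceeds €157,100 by €18,450, which is 19 full-or-partial €1,000 increments; reduction = 19 × €150 = €2,850, leaving €750.
Total: €2,161 + €1,620 + €750 = €4,531.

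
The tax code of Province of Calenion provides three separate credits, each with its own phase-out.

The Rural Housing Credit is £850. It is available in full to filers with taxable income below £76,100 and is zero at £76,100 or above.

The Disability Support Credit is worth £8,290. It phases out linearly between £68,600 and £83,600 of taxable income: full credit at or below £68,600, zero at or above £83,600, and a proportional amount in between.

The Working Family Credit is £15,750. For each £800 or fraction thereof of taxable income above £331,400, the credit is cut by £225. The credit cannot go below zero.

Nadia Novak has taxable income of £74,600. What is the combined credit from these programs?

£21,574

Rural Housing Credit: £74,600 is below the £76,100 cutoff, so the full £850 applies.
Disability Support Credit: £74,600 is £6,000 into a £15,000 phase-out range, leaving 9,000/15,000 of the credit: £8,290 × 9,000/15,000 = £4,974.
Working Family Credit: £74,600 is at or below the £331,400 threshold, so the full £15,750 applies.
Total: £850 + £4,974 + £15,750 = £21,574.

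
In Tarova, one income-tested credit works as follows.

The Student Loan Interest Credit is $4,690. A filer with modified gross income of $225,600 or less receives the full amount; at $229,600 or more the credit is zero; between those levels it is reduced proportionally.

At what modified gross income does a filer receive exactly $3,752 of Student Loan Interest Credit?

$226,400

$3,752 is 3,752/4,690 of the full $4,690, so 938/4,690 of the $4,000 range has been used: income = $225,600 + $4,000 × 938/4,690 = $226,400.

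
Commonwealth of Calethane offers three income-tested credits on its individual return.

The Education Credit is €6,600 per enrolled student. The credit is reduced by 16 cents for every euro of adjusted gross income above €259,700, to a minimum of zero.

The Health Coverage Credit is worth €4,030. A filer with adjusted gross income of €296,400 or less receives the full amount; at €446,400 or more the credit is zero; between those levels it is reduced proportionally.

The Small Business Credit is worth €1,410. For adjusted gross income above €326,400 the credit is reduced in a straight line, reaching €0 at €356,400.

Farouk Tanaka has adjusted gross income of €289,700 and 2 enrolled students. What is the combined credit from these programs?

€13,840

Education Credit: base = 2 × €6,600 = €13,200. 16% of the €30,000 excess over €259,700 is €4,800; credit = €13,200 − €4,800 = €8,400.
Health Coverage Credit: €289,700 is at or below the €296,400 threshold, so the full €4,030 applies.
Small Business Credit: €289,700 is at or below the €326,400 threshold, so the full €1,410 applies.
Total: €8,400 + €4,030 + €1,410 = €13,840.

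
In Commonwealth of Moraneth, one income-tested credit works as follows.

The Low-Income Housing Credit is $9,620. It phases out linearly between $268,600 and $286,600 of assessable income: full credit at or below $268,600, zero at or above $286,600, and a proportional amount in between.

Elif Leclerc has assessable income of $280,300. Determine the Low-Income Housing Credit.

Low-Income Housing Credit: $280,300 is $11,700 into a $18,000 phase-out range, leaving 6,300/18,000 of the credit: $9,620 × 6,300/18,000 = $3,367.

$3,367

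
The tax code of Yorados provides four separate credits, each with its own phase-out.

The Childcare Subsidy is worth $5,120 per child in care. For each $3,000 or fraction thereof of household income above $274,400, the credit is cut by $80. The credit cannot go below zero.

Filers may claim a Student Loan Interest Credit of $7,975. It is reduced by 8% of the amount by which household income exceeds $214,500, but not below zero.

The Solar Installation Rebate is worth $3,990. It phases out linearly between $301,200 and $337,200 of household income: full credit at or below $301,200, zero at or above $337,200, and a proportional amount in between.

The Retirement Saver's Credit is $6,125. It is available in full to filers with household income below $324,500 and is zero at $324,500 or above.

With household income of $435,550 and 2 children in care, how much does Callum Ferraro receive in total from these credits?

$5,920

Childcare Subsidy: base = 2 × $5,120 = $10,240. income exceeds $274,400 by $161,150, which is 54 full-or-partial $3,000 increments; reduction = 54 × $80 = $4,320, leaving $5,920.
Student Loan Interest Credit: 8% of the $221,050 excess over $214,500 is $17,684 ≥ base, so the credit is $0.
Solar Installation Rebate: $435,550 is at or above $337,200, so the credit is $0.
Retirement Saver's Credit: $435,550 meets or exceeds the $324,500 cutoff, so the credit is $0.
Total: $5,920 + $0 + $0 + $0 = $5,920.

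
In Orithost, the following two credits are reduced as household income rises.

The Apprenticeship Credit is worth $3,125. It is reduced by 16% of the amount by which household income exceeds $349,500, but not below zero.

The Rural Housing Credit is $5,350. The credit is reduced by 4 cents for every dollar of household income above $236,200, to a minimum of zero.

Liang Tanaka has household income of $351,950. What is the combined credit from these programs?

$3,453

Apprenticeship Credit: 16% of the $2,450 excess over $349,500 is $392; credit = $3,125 − $392 = $2,733.
Rural Housing Credit: 4% of the $115,750 excess over $236,200 is $4,630; credit = $5,350 − $4,630 = $720.
Total: $2,733 + $720 = $3,453.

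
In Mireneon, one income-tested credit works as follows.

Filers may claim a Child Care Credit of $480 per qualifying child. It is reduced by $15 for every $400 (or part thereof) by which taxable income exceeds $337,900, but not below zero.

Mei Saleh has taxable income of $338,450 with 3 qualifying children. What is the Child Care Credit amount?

Child Care Credit: base = 3 × $480 = $1,440. income exceeds $337,900 by $550, which is 2 full-or-partial $400 increments; reduction = 2 × $15 = $30, leaving $1,410.

$1,410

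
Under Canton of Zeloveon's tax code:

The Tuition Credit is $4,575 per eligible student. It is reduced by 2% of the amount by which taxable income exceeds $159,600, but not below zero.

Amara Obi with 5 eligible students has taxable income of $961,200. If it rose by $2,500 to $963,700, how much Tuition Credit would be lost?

$50

At $961,200 — base = 5 × $4,575 = $22,875. 2% of the $801,600 excess over $159,600 is $16,032; credit = $22,875 − $16,032 = $6,843.
At $963,700 — base = 5 × $4,575 = $22,875. 2% of the $804,100 excess over $159,600 is $16,082; credit = $22,875 − $16,082 = $6,793.
Lost: $6,843 − $6,793 = $50.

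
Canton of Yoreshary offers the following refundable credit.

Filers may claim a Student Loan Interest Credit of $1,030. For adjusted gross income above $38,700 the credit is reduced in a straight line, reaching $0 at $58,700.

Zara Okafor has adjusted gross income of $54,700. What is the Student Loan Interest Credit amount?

$206

Student Loan Interest Credit: $54,700 is $16,000 into a $20,000 phase-out range, leaving 4,000/20,000 of the credit: $1,030 × 4,000/20,000 = $206.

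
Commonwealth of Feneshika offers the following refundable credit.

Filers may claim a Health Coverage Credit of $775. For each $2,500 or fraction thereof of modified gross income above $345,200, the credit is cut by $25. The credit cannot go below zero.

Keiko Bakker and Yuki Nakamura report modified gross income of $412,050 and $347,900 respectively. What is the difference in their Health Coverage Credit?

Keiko ($412,050): Health Coverage Credit: income exceeds $345,200 by $66,850, which is 27 full-or-partial $2,500 increments; reduction = 27 × $25 = $675, leaving $100.
Yuki ($347,900): Health Coverage Credit: income exceeds $345,200 by $2,700, which is 2 full-or-partial $2,500 increments; reduction = 2 × $25 = $50, leaving $725.
Difference: |$100 − $725| = $625.

$625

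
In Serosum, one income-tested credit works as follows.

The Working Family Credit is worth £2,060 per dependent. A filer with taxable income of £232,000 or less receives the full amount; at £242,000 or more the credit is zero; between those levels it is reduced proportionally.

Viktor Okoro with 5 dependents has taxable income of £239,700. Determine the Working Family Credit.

£2,369

Working Family Credit: base = 5 × £2,060 = £10,300. £239,700 is £7,700 into a £10,000 phase-out range, leaving 2,300/10,000 of the credit: £10,300 × 2,300/10,000 = £2,369.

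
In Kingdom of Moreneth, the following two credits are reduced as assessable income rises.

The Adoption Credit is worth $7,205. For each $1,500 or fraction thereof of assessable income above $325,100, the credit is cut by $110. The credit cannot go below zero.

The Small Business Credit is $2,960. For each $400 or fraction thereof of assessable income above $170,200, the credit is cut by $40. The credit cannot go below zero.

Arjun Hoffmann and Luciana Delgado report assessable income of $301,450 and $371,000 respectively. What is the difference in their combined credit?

$3,410

Arjun ($301,450): Adoption Credit: $301,450 is at or below the $325,100 threshold, so the full $7,205 applies. Small Business Credit: income exceeds $170,200 by $131,250 → 329 increments × $40 = $13,160 ≥ base, so the credit is $0. total $7,205 + $0 = $7,205
Luciana ($371,000): Adoption Credit: income exceeds $325,100 by $45,900, which is 31 full-or-partial $1,500 increments; reduction = 31 × $110 = $3,410, leaving $3,795. Small Business Credit: income exceeds $170,200 by $200,800 → 502 increments × $40 = $20,080 ≥ base, so the credit is $0. total $3,795 + $0 = $3,795
Difference: |$7,205 − $3,795| = $3,410.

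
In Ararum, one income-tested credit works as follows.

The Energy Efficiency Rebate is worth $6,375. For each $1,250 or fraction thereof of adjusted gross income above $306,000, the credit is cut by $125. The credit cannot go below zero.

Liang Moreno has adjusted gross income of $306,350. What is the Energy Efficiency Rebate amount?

$6,250

Energy Efficiency Rebate: income exceeds $306,000 by $350, which is 1 full-or-partial $1,250 increment; reduction = 1 × $125 = $125, leaving $6,250.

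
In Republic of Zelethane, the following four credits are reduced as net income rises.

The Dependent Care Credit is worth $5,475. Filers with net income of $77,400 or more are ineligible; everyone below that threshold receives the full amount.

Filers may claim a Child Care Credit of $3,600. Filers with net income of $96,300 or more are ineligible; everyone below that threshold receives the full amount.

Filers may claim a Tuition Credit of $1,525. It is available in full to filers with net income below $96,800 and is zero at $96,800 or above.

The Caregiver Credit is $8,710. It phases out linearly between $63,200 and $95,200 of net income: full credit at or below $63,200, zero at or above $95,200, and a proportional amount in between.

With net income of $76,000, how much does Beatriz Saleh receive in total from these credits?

$15,826

Dependent Care Credit: $76,000 is below the $77,400 cutoff, so the full $5,475 applies.
Child Care Credit: $76,000 is below the $96,300 cutoff, so the full $3,600 applies.
Tuition Credit: $76,000 is below the $96,800 cutoff, so the full $1,525 applies.
Caregiver Credit: $76,000 is $12,800 into a $32,000 phase-out range, leaving 19,200/32,000 of the credit: $8,710 × 19,200/32,000 = $5,226.
Total: $5,475 + $3,600 + $1,525 + $5,226 = $15,826.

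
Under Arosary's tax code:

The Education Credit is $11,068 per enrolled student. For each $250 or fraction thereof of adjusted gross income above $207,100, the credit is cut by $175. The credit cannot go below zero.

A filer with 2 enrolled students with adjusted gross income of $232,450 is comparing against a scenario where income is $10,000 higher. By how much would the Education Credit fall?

At $232,450 — base = 2 × $11,068 = $22,136. income exceeds $207,100 by $25,350, which is 102 full-or-partial $250 increments; reduction = 102 × $175 = $17,850, leaving $4,286.
At $242,450 — base = 2 × $11,068 = $22,136. income exceeds $207,100 by $35,350 → 142 increments × $175 = $24,850 ≥ base, so the credit is $0.
Lost: $4,286 − $0 = $4,286.

$4,286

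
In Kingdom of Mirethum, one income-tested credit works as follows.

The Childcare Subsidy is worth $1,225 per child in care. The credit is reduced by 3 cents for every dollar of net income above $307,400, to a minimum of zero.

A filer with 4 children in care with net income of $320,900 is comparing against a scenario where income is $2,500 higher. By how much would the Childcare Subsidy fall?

$75

At $320,900 — base = 4 × $1,225 = $4,900. 3% of the $13,500 excess over $307,400 is $405; credit = $4,900 − $405 = $4,495.
At $323,400 — base = 4 × $1,225 = $4,900. 3% of the $16,000 excess over $307,400 is $480; credit = $4,900 − $480 = $4,420.
Lost: $4,495 − $4,420 = $75.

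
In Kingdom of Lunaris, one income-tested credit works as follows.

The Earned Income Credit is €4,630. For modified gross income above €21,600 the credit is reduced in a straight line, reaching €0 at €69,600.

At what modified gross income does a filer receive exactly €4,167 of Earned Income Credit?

€4,167 is 4,167/4,630 of the full €4,630, so 463/4,630 of the €48,000 range has been used: income = €21,600 + €48,000 × 463/4,630 = €26,400.

€26,400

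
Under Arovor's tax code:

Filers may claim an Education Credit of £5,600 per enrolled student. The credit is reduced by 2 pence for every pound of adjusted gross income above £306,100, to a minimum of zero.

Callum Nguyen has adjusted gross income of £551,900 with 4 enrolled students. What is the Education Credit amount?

Education Credit: base = 4 × £5,600 = £22,400. 2% of the £245,800 excess over £306,100 is £4,916; credit = £22,400 − £4,916 = £17,484.

£17,484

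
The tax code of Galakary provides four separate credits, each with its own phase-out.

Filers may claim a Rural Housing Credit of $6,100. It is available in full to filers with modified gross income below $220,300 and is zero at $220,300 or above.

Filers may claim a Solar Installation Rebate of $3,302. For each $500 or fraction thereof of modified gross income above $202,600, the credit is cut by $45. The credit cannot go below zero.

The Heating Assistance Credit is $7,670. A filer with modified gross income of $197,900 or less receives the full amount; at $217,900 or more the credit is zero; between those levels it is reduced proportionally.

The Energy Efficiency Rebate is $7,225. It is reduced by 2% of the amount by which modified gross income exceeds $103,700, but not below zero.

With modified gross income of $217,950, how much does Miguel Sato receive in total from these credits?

Rural Housing Credit: $217,950 is below the $220,300 cutoff, so the full $6,100 applies.
Solar Installation Rebate: income exceeds $202,600 by $15,350, which is 31 full-or-partial $500 increments; reduction = 31 × $45 = $1,395, leaving $1,907.
Heating Assistance Credit: $217,950 is at or above $217,900, so the credit is $0.
Energy Efficiency Rebate: 2% of the $114,250 excess over $103,700 is $2,285; credit = $7,225 − $2,285 = $4,940.
Total: $6,100 + $1,907 + $0 + $4,940 = $12,947.

$12,947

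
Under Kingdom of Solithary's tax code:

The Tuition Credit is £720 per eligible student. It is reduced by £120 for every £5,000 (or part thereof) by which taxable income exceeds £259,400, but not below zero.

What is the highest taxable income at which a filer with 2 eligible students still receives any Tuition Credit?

£314,400

Full credit = 2 × £720 = £1,440.
After 11 increments the reduction is 11 × £120 = £1,320, leaving £120; one more increment wipes it out. Increment 11 ends at excess 11 × £5,000 = £55,000, so the highest qualifying income is £259,400 + £55,000 = £314,400.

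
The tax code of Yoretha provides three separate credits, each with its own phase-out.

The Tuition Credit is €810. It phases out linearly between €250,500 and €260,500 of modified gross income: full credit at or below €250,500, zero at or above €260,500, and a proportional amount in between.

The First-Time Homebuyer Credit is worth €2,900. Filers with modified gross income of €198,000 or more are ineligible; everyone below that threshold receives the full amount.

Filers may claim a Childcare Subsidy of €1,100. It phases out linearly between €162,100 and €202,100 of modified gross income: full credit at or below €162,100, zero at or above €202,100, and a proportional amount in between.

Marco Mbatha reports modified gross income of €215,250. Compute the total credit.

€810

Tuition Credit: €215,250 is at or below the €250,500 threshold, so the full €810 applies.
First-Time Homebuyer Credit: €215,250 meets or exceeds the €198,000 cutoff, so the credit is €0.
Childcare Subsidy: €215,250 is at or above €202,100, so the credit is €0.
Total: €810 + €0 + €0 = €810.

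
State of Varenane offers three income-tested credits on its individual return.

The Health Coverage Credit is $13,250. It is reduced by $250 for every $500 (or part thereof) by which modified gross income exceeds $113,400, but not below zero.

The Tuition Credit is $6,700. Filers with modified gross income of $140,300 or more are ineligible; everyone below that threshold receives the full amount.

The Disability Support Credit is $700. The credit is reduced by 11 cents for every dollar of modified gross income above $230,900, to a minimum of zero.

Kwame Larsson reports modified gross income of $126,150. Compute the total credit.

Health Coverage Credit: income exceeds $113,400 by $12,750, which is 26 full-or-partial $500 increments; reduction = 26 × $250 = $6,500, leaving $6,750.
Tuition Credit: $126,150 is below the $140,300 cutoff, so the full $6,700 applies.
Disability Support Credit: $126,150 is at or below the $230,900 threshold, so the full $700 applies.
Total: $6,750 + $6,700 + $700 = $14,150.

$14,150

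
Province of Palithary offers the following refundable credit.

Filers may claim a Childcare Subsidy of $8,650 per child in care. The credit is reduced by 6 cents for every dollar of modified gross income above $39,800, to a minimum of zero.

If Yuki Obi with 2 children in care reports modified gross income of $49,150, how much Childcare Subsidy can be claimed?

Childcare Subsidy: base = 2 × $8,650 = $17,300. 6% of the $9,350 excess over $39,800 is $561; credit = $17,300 − $561 = $16,739.

$16,739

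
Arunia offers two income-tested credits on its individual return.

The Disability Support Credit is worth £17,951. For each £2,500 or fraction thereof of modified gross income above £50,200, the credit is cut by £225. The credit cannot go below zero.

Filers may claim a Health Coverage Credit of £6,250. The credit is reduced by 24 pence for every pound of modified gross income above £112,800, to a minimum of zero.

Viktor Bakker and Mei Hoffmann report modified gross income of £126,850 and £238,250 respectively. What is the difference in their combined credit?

Viktor (£126,850): Disability Support Credit: income exceeds £50,200 by £76,650, which is 31 full-or-partial £2,500 increments; reduction = 31 × £225 = £6,975, leaving £10,976. Health Coverage Credit: 24% of the £14,050 excess over £112,800 is £3,372; credit = £6,250 − £3,372 = £2,878. total £10,976 + £2,878 = £13,854
Mei (£238,250): Disability Support Credit: income exceeds £50,200 by £188,050, which is 76 full-or-partial £2,500 increments; reduction = 76 × £225 = £17,100, leaving £851. Health Coverage Credit: 24% of the £125,450 excess over £112,800 is £30,108 ≥ base, so the credit is £0. total £851 + £0 = £851
Difference: |£13,854 − £851| = £13,003.

£13,003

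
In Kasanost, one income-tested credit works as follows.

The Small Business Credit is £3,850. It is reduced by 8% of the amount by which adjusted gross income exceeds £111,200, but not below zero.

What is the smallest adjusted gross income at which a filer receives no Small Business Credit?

The credit falls by 8% of each pound above £111,200, so it reaches zero when the excess is £3,850 / 8% = £48,125: income = £111,200 + £48,125 = £159,325.

£159,325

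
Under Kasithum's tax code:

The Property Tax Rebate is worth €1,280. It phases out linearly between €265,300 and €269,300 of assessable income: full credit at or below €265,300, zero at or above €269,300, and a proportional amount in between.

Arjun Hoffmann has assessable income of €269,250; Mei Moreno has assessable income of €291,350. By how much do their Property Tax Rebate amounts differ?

€16

Arjun (€269,250): Property Tax Rebate: €269,250 is €3,950 into a €4,000 phase-out range, leaving 50/4,000 of the credit: €1,280 × 50/4,000 = €16.
Mei (€291,350): Property Tax Rebate: €291,350 is at or above €269,300, so the credit is €0.
Difference: |€16 − €0| = €16.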